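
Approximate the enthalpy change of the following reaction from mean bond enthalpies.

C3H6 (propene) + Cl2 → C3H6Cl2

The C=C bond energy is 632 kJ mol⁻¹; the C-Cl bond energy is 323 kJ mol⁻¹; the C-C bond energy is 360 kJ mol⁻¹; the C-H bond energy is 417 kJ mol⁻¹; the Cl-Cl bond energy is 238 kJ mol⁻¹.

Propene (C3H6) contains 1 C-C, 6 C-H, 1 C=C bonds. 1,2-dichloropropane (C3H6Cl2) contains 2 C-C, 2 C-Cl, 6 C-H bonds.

ΔH ≈ −136 kJ

Bonds broken (reactants):
  C-C: 1 × 360 = 360
  C-H: 6 × 417 = 2502
  C=C: 1 × 632 = 632
  Cl-Cl: 1 × 238 = 238
  Σ(broken) = 3732 kJ
Bonds formed (products):
  C-C: 2 × 360 = 720
  C-Cl: 2 × 323 = 646
  C-H: 6 × 417 = 2502
  Σ(formed) = 3868 kJ
ΔH = Σ(broken) − Σ(formed) = 3732 − 3868 = −136 kJ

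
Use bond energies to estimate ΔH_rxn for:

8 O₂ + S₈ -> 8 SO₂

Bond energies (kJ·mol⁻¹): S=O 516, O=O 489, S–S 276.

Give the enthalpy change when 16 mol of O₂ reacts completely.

Bonds broken (reactants):
  O=O: 8 × 489 = 3912
  S–S: 8 × 276 = 2208
  Σ(broken) = 6120 kJ
Bonds formed (products):
  S=O: 16 × 516 = 8256
  Σ(formed) = 8256 kJ
ΔH = Σ(broken) − Σ(formed) = 6120 − 8256 = −2136 kJ
For 2× the reaction as written: 2 × (−2136) = −4272 kJ

ΔH = −4272 kJ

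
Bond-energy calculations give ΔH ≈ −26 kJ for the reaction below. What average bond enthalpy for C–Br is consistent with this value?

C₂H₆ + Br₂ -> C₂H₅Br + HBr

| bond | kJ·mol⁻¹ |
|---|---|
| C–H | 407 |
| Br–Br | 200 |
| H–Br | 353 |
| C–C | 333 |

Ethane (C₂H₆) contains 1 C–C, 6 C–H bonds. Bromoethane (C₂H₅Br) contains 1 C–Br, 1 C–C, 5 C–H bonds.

D(C–Br) ≈ 280 kJ/mol

Let D be the C–Br bond energy.
Σ(broken) = 1×200 + 1×333 + 6×407 = 2975
Σ(formed) = 1×D + 1×333 + 5×407 + 1×353 = 2721 + D
ΔH = Σ(broken) − Σ(formed) = (2975) − (2721 + D) = +254 − D
Setting this equal to −26 kJ gives D = 280 kJ/mol.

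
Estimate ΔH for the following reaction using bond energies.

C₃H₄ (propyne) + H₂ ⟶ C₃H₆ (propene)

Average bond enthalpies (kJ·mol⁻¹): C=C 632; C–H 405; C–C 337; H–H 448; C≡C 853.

Bonds broken (reactants):
  C≡C: 1 × 853 = 853
  C–C: 1 × 337 = 337
  C–H: 4 × 405 = 1620
  H–H: 1 × 448 = 448
  Σ(broken) = 3258 kJ
Bonds formed (products):
  C–C: 1 × 337 = 337
  C–H: 6 × 405 = 2430
  C=C: 1 × 632 = 632
  Σ(formed) = 3399 kJ
ΔH = Σ(broken) − Σ(formed) = 3258 − 3399 = −141 kJ

ΔH ≈ −141 kJ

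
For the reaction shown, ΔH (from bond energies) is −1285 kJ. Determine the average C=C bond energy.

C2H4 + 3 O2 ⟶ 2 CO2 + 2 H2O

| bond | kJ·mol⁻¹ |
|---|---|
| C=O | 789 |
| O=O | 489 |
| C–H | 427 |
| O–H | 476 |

D(C=C) ≈ 600 kJ/mol

Let D be the C=C bond energy.
Σ(broken) = 4×427 + 1×D + 3×489 = 3175 + D
Σ(formed) = 4×789 + 4×476 = 5060
ΔH = Σ(broken) − Σ(formed) = (3175 + D) − (5060) = −1885 + D
Setting this equal to −1285 kJ gives D = 600 kJ/mol.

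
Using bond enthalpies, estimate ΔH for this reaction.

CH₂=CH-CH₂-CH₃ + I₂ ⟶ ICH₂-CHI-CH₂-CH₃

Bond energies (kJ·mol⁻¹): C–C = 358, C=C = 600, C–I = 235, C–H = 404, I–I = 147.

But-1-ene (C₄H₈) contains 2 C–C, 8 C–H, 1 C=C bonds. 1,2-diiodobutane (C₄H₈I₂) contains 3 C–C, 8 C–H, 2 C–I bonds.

ΔH ≈ −81 kJ

Bonds broken (reactants):
  C–C: 2 × 358 = 716
  C–H: 8 × 404 = 3232
  C=C: 1 × 600 = 600
  I–I: 1 × 147 = 147
  Σ(broken) = 4695 kJ
Bonds formed (products):
  C–C: 3 × 358 = 1074
  C–H: 8 × 404 = 3232
  C–I: 2 × 235 = 470
  Σ(formed) = 4776 kJ
ΔH = Σ(broken) − Σ(formed) = 4695 − 4776 = −81 kJ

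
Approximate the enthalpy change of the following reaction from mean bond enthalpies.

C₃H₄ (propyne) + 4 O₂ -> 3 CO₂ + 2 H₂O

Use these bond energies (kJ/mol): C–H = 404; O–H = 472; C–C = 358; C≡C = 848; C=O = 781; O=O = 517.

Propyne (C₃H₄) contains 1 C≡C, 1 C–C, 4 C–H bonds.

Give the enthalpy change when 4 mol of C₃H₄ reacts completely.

ΔH = −6736 kJ

Bonds broken (reactants):
  C≡C: 1 × 848 = 848
  C–C: 1 × 358 = 358
  C–H: 4 × 404 = 1616
  O=O: 4 × 517 = 2068
  Σ(broken) = 4890 kJ
Bonds formed (products):
  C=O: 6 × 781 = 4686
  O–H: 4 × 472 = 1888
  Σ(formed) = 6574 kJ
ΔH = Σ(broken) − Σ(formed) = 4890 − 6574 = −1684 kJ
For 4× the reaction as written: 4 × (−1684) = −6736 kJ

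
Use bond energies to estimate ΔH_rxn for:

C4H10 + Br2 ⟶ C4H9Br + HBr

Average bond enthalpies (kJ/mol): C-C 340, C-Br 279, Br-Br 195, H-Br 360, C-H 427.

Bonds broken (reactants):
  Br-Br: 1 × 195 = 195
  C-C: 3 × 340 = 1020
  C-H: 10 × 427 = 4270
  Σ(broken) = 5485 kJ
Bonds formed (products):
  C-Br: 1 × 279 = 279
  C-C: 3 × 340 = 1020
  C-H: 9 × 427 = 3843
  H-Br: 1 × 360 = 360
  Σ(formed) = 5502 kJ
ΔH = Σ(broken) − Σ(formed) = 5485 − 5502 = −17 kJ

ΔH ≈ −17 kJ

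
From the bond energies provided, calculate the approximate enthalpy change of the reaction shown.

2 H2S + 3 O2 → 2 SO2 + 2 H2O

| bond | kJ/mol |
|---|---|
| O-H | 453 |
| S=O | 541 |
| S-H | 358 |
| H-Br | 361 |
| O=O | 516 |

ΔH ≈ −996 kJ

Bonds broken (reactants):
  O=O: 3 × 516 = 1548
  S-H: 4 × 358 = 1432
  Σ(broken) = 2980 kJ
Bonds formed (products):
  O-H: 4 × 453 = 1812
  S=O: 4 × 541 = 2164
  Σ(formed) = 3976 kJ
ΔH = Σ(broken) − Σ(formed) = 2980 − 3976 = −996 kJ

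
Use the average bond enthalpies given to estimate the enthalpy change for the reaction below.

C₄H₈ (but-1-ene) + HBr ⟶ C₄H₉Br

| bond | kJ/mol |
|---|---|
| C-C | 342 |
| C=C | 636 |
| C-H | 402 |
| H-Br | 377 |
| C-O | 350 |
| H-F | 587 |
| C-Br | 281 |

ΔH ≈ −12 kJ

Bonds broken (reactants):
  C-C: 2 × 342 = 684
  C-H: 8 × 402 = 3216
  C=C: 1 × 636 = 636
  H-Br: 1 × 377 = 377
  Σ(broken) = 4913 kJ
Bonds formed (products):
  C-Br: 1 × 281 = 281
  C-C: 3 × 342 = 1026
  C-H: 9 × 402 = 3618
  Σ(formed) = 4925 kJ
ΔH = Σ(broken) − Σ(formed) = 4913 − 4925 = −12 kJ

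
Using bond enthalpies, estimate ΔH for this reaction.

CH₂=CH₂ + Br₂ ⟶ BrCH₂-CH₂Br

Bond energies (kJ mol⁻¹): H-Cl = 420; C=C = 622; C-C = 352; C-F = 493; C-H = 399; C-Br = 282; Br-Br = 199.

ΔH ≈ −95 kJ

Bonds broken (reactants):
  Br-Br: 1 × 199 = 199
  C-H: 4 × 399 = 1596
  C=C: 1 × 622 = 622
  Σ(broken) = 2417 kJ
Bonds formed (products):
  C-Br: 2 × 282 = 564
  C-C: 1 × 352 = 352
  C-H: 4 × 399 = 1596
  Σ(formed) = 2512 kJ
ΔH = Σ(broken) − Σ(formed) = 2417 − 2512 = −95 kJ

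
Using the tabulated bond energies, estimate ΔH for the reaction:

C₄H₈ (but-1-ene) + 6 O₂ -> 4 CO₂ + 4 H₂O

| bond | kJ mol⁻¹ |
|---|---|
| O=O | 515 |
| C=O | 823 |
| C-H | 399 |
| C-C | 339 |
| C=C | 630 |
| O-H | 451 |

ΔH ≈ −2602 kJ

Bonds broken (reactants):
  C-C: 2 × 339 = 678
  C-H: 8 × 399 = 3192
  C=C: 1 × 630 = 630
  O=O: 6 × 515 = 3090
  Σ(broken) = 7590 kJ
Bonds formed (products):
  C=O: 8 × 823 = 6584
  O-H: 8 × 451 = 3608
  Σ(formed) = 10192 kJ
ΔH = Σ(broken) − Σ(formed) = 7590 − 10192 = −2602 kJ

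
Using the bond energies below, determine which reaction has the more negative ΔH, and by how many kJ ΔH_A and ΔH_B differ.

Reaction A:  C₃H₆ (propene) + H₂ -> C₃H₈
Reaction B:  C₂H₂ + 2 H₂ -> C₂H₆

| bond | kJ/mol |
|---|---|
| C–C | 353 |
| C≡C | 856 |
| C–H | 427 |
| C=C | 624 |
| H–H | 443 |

Reaction A:
  Bonds broken (reactants):
    C–C: 1 × 353 = 353
    C–H: 6 × 427 = 2562
    C=C: 1 × 624 = 624
    H–H: 1 × 443 = 443
    Σ(broken) = 3982 kJ
  Bonds formed (products):
    C–C: 2 × 353 = 706
    C–H: 8 × 427 = 3416
    Σ(formed) = 4122 kJ
  ΔH_A = 3982 − 4122 = −140 kJ
Reaction B:
  Bonds broken (reactants):
    C≡C: 1 × 856 = 856
    C–H: 2 × 427 = 854
    H–H: 2 × 443 = 886
    Σ(broken) = 2596 kJ
  Bonds formed (products):
    C–C: 1 × 353 = 353
    C–H: 6 × 427 = 2562
    Σ(formed) = 2915 kJ
  ΔH_B = 2596 − 2915 = −319 kJ
ΔH_A − ΔH_B = +179 kJ, so reaction B has the more negative ΔH; |ΔH_A − ΔH_B| = 179 kJ.

Reaction B, by 179 kJ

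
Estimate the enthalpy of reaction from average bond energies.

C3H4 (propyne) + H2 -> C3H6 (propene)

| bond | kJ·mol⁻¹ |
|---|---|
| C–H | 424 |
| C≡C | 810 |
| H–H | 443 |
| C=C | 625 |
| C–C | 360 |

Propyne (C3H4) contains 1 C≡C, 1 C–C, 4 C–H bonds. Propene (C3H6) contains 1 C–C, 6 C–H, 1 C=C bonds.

Bonds broken (reactants):
  C≡C: 1 × 810 = 810
  C–C: 1 × 360 = 360
  C–H: 4 × 424 = 1696
  H–H: 1 × 443 = 443
  Σ(broken) = 3309 kJ
Bonds formed (products):
  C–C: 1 × 360 = 360
  C–H: 6 × 424 = 2544
  C=C: 1 × 625 = 625
  Σ(formed) = 3529 kJ
ΔH = Σ(broken) − Σ(formed) = 3309 − 3529 = −220 kJ

ΔH ≈ −220 kJ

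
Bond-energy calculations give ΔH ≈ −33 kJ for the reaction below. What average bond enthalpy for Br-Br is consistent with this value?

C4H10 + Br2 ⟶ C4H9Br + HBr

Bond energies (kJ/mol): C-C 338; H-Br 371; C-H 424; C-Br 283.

D(Br-Br) ≈ 197 kJ/mol

Let D be the Br-Br bond energy.
Σ(broken) = 1×D + 3×338 + 10×424 = 5254 + D
Σ(formed) = 1×283 + 3×338 + 9×424 + 1×371 = 5484
ΔH = Σ(broken) − Σ(formed) = (5254 + D) − (5484) = −230 + D
Setting this equal to −33 kJ gives D = 197 kJ/mol.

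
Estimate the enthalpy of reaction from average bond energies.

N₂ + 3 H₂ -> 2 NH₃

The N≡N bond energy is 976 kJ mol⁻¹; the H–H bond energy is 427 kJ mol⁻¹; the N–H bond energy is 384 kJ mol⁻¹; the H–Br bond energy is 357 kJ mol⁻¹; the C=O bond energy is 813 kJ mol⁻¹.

Bonds broken (reactants):
  H–H: 3 × 427 = 1281
  N≡N: 1 × 976 = 976
  Σ(broken) = 2257 kJ
Bonds formed (products):
  N–H: 6 × 384 = 2304
  Σ(formed) = 2304 kJ
ΔH = Σ(broken) − Σ(formed) = 2257 − 2304 = −47 kJ

ΔH ≈ −47 kJ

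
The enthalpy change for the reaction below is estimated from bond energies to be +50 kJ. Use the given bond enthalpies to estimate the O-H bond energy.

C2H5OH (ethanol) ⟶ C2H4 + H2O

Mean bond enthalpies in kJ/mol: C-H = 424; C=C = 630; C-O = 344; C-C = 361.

Let D be the O-H bond energy.
Σ(broken) = 1×361 + 5×424 + 1×344 + 1×D = 2825 + D
Σ(formed) = 4×424 + 1×630 + 2×D = 2326 + 2D
ΔH = Σ(broken) − Σ(formed) = (2825 + D) − (2326 + 2D) = +499 − D
Setting this equal to +50 kJ gives D = 449 kJ/mol.

D(O-H) ≈ 449 kJ/mol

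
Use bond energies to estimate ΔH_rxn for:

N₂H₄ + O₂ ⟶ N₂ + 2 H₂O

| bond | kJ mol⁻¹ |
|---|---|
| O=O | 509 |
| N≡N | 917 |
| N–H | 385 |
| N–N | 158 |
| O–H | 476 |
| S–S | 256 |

Bonds broken (reactants):
  N–H: 4 × 385 = 1540
  N–N: 1 × 158 = 158
  O=O: 1 × 509 = 509
  Σ(broken) = 2207 kJ
Bonds formed (products):
  N≡N: 1 × 917 = 917
  O–H: 4 × 476 = 1904
  Σ(formed) = 2821 kJ
ΔH = Σ(broken) − Σ(formed) = 2207 − 2821 = −614 kJ

ΔH ≈ −614 kJ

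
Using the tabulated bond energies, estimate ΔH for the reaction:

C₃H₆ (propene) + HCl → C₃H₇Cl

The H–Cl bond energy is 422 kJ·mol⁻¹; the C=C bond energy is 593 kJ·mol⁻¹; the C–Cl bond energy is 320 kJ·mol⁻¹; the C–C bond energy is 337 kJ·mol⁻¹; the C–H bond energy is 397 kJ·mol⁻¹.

Bonds broken (reactants):
  C–C: 1 × 337 = 337
  C–H: 6 × 397 = 2382
  C=C: 1 × 593 = 593
  H–Cl: 1 × 422 = 422
  Σ(broken) = 3734 kJ
Bonds formed (products):
  C–C: 2 × 337 = 674
  C–Cl: 1 × 320 = 320
  C–H: 7 × 397 = 2779
  Σ(formed) = 3773 kJ
ΔH = Σ(broken) − Σ(formed) = 3734 − 3773 = −39 kJ

ΔH ≈ −39 kJ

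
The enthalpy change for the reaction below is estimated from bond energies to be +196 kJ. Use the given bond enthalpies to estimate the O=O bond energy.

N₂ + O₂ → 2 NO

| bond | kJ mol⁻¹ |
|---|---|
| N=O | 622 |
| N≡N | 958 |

Let D be the O=O bond energy.
Σ(broken) = 1×958 + 1×D = 958 + D
Σ(formed) = 2×622 = 1244
ΔH = Σ(broken) − Σ(formed) = (958 + D) − (1244) = −286 + D
Setting this equal to +196 kJ gives D = 482 kJ/mol.

D(O=O) ≈ 482 kJ/mol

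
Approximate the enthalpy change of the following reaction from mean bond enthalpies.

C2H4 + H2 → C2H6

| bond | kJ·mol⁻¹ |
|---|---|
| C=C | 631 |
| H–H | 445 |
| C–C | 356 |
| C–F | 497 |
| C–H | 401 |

ΔH ≈ −82 kJ

Bonds broken (reactants):
  C–H: 4 × 401 = 1604
  C=C: 1 × 631 = 631
  H–H: 1 × 445 = 445
  Σ(broken) = 2680 kJ
Bonds formed (products):
  C–C: 1 × 356 = 356
  C–H: 6 × 401 = 2406
  Σ(formed) = 2762 kJ
ΔH = Σ(broken) − Σ(formed) = 2680 − 2762 = −82 kJ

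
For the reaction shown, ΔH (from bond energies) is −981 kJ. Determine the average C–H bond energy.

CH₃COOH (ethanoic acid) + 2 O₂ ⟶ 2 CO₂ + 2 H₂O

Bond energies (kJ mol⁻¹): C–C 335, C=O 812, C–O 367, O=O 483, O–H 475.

Let D be the C–H bond energy.
Σ(broken) = 1×335 + 3×D + 1×367 + 1×812 + 1×475 + 2×483 = 2955 + 3D
Σ(formed) = 4×812 + 4×475 = 5148
ΔH = Σ(broken) − Σ(formed) = (2955 + 3D) − (5148) = −2193 + 3D
Setting this equal to −981 kJ gives 3D = 1212, so D = 404 kJ/mol.

D(C–H) ≈ 404 kJ/mol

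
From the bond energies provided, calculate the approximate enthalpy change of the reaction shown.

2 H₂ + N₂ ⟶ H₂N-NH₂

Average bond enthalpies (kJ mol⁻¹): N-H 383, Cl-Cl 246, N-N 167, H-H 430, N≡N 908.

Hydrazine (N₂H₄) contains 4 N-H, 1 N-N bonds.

Bonds broken (reactants):
  H-H: 2 × 430 = 860
  N≡N: 1 × 908 = 908
  Σ(broken) = 1768 kJ
Bonds formed (products):
  N-H: 4 × 383 = 1532
  N-N: 1 × 167 = 167
  Σ(formed) = 1699 kJ
ΔH = Σ(broken) − Σ(formed) = 1768 − 1699 = +69 kJ

ΔH ≈ +69 kJ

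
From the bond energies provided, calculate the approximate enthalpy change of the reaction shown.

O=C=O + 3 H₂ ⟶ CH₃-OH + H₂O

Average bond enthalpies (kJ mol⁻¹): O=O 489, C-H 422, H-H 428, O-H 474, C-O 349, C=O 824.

ΔH ≈ −105 kJ

Bonds broken (reactants):
  C=O: 2 × 824 = 1648
  H-H: 3 × 428 = 1284
  Σ(broken) = 2932 kJ
Bonds formed (products):
  C-H: 3 × 422 = 1266
  C-O: 1 × 349 = 349
  O-H: 3 × 474 = 1422
  Σ(formed) = 3037 kJ
ΔH = Σ(broken) − Σ(formed) = 2932 − 3037 = −105 kJ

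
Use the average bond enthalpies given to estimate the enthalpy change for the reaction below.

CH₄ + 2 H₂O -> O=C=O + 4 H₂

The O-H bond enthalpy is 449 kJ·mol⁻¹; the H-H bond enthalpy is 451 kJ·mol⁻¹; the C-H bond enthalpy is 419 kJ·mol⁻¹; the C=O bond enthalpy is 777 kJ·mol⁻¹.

Bonds broken (reactants):
  C-H: 4 × 419 = 1676
  O-H: 4 × 449 = 1796
  Σ(broken) = 3472 kJ
Bonds formed (products):
  C=O: 2 × 777 = 1554
  H-H: 4 × 451 = 1804
  Σ(formed) = 3358 kJ
ΔH = Σ(broken) − Σ(formed) = 3472 − 3358 = +114 kJ

ΔH ≈ +114 kJ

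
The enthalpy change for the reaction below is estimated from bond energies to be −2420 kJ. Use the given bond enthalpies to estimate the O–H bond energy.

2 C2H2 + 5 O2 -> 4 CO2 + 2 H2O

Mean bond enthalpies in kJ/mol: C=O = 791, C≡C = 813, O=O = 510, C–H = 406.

Let D be the O–H bond energy.
Σ(broken) = 2×813 + 4×406 + 5×510 = 5800
Σ(formed) = 8×791 + 4×D = 6328 + 4D
ΔH = Σ(broken) − Σ(formed) = (5800) − (6328 + 4D) = −528 − 4D
Setting this equal to −2420 kJ gives 4D = 1892, so D = 473 kJ/mol.

D(O–H) ≈ 473 kJ/mol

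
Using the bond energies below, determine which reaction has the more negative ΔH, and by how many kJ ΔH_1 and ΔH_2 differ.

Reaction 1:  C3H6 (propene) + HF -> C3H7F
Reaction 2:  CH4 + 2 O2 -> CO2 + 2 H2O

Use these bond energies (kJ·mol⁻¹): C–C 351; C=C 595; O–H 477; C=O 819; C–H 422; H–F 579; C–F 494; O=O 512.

Reaction 1:
  Bonds broken (reactants):
    C–C: 1 × 351 = 351
    C–H: 6 × 422 = 2532
    C=C: 1 × 595 = 595
    H–F: 1 × 579 = 579
    Σ(broken) = 4057 kJ
  Bonds formed (products):
    C–C: 2 × 351 = 702
    C–F: 1 × 494 = 494
    C–H: 7 × 422 = 2954
    Σ(formed) = 4150 kJ
  ΔH_1 = 4057 − 4150 = −93 kJ
Reaction 2:
  Bonds broken (reactants):
    C–H: 4 × 422 = 1688
    O=O: 2 × 512 = 1024
    Σ(broken) = 2712 kJ
  Bonds formed (products):
    C=O: 2 × 819 = 1638
    O–H: 4 × 477 = 1908
    Σ(formed) = 3546 kJ
  ΔH_2 = 2712 − 3546 = −834 kJ
ΔH_1 − ΔH_2 = +741 kJ, so reaction 2 has the more negative ΔH; |ΔH_1 − ΔH_2| = 741 kJ.

Reaction 2, by 741 kJ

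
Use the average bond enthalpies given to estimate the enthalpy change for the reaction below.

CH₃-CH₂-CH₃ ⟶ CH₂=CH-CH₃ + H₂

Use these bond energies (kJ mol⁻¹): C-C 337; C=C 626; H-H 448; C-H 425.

ΔH ≈ +113 kJ

Bonds broken (reactants):
  C-C: 2 × 337 = 674
  C-H: 8 × 425 = 3400
  Σ(broken) = 4074 kJ
Bonds formed (products):
  C-C: 1 × 337 = 337
  C-H: 6 × 425 = 2550
  C=C: 1 × 626 = 626
  H-H: 1 × 448 = 448
  Σ(formed) = 3961 kJ
ΔH = Σ(broken) − Σ(formed) = 4074 − 3961 = +113 kJ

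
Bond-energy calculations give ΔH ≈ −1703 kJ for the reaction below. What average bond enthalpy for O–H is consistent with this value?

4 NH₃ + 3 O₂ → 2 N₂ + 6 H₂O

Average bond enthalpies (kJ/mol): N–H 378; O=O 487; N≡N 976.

Let D be the O–H bond energy.
Σ(broken) = 12×378 + 3×487 = 5997
Σ(formed) = 2×976 + 12×D = 1952 + 12D
ΔH = Σ(broken) − Σ(formed) = (5997) − (1952 + 12D) = +4045 − 12D
Setting this equal to −1703 kJ gives 12D = 5748, so D = 479 kJ/mol.

D(O–H) ≈ 479 kJ/mol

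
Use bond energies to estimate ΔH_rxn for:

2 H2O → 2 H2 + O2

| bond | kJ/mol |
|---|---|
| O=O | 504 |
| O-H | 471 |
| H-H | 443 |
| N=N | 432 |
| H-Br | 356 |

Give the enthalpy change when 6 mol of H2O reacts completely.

Bonds broken (reactants):
  O-H: 4 × 471 = 1884
  Σ(broken) = 1884 kJ
Bonds formed (products):
  H-H: 2 × 443 = 886
  O=O: 1 × 504 = 504
  Σ(formed) = 1390 kJ
ΔH = Σ(broken) − Σ(formed) = 1884 − 1390 = +494 kJ
For 3× the reaction as written: 3 × (+494) = +1482 kJ

ΔH = +1482 kJ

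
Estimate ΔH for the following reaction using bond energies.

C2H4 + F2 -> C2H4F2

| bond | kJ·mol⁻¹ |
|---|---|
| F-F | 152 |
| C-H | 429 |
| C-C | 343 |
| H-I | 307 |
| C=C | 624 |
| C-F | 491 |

Bonds broken (reactants):
  C-H: 4 × 429 = 1716
  C=C: 1 × 624 = 624
  F-F: 1 × 152 = 152
  Σ(broken) = 2492 kJ
Bonds formed (products):
  C-C: 1 × 343 = 343
  C-F: 2 × 491 = 982
  C-H: 4 × 429 = 1716
  Σ(formed) = 3041 kJ
ΔH = Σ(broken) − Σ(formed) = 2492 − 3041 = −549 kJ

ΔH ≈ −549 kJ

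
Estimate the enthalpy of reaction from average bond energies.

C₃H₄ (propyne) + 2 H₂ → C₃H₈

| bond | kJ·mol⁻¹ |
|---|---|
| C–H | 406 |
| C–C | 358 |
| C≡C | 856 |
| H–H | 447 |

Bonds broken (reactants):
  C≡C: 1 × 856 = 856
  C–C: 1 × 358 = 358
  C–H: 4 × 406 = 1624
  H–H: 2 × 447 = 894
  Σ(broken) = 3732 kJ
Bonds formed (products):
  C–C: 2 × 358 = 716
  C–H: 8 × 406 = 3248
  Σ(formed) = 3964 kJ
ΔH = Σ(broken) − Σ(formed) = 3732 − 3964 = −232 kJ

ΔH ≈ −232 kJ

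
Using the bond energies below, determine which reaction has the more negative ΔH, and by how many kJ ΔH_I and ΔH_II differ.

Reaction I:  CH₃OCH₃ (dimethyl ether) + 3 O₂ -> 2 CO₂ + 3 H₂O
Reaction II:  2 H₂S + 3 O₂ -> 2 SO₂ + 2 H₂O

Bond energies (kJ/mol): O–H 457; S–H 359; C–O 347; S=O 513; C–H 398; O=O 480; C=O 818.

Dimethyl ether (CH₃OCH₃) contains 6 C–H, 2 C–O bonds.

Reaction I:
  Bonds broken (reactants):
    C–H: 6 × 398 = 2388
    C–O: 2 × 347 = 694
    O=O: 3 × 480 = 1440
    Σ(broken) = 4522 kJ
  Bonds formed (products):
    C=O: 4 × 818 = 3272
    O–H: 6 × 457 = 2742
    Σ(formed) = 6014 kJ
  ΔH_I = 4522 − 6014 = −1492 kJ
Reaction II:
  Bonds broken (reactants):
    O=O: 3 × 480 = 1440
    S–H: 4 × 359 = 1436
    Σ(broken) = 2876 kJ
  Bonds formed (products):
    O–H: 4 × 457 = 1828
    S=O: 4 × 513 = 2052
    Σ(formed) = 3880 kJ
  ΔH_II = 2876 − 3880 = −1004 kJ
ΔH_I − ΔH_II = −488 kJ, so reaction I has the more negative ΔH; |ΔH_I − ΔH_II| = 488 kJ.

Reaction I, by 488 kJ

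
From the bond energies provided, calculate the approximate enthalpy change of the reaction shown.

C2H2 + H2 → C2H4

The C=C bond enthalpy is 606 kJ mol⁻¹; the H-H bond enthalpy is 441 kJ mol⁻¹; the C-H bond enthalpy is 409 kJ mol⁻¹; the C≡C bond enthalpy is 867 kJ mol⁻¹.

ΔH ≈ −116 kJ

Bonds broken (reactants):
  C≡C: 1 × 867 = 867
  C-H: 2 × 409 = 818
  H-H: 1 × 441 = 441
  Σ(broken) = 2126 kJ
Bonds formed (products):
  C-H: 4 × 409 = 1636
  C=C: 1 × 606 = 606
  Σ(formed) = 2242 kJ
ΔH = Σ(broken) − Σ(formed) = 2126 − 2242 = −116 kJ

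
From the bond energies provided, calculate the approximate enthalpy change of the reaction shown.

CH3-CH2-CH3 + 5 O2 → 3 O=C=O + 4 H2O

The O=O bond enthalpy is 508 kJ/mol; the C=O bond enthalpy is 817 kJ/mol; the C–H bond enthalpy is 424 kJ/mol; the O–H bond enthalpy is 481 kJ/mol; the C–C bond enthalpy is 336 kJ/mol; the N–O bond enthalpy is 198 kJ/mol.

ΔH ≈ −2146 kJ

Bonds broken (reactants):
  C–C: 2 × 336 = 672
  C–H: 8 × 424 = 3392
  O=O: 5 × 508 = 2540
  Σ(broken) = 6604 kJ
Bonds formed (products):
  C=O: 6 × 817 = 4902
  O–H: 8 × 481 = 3848
  Σ(formed) = 8750 kJ
ΔH = Σ(broken) − Σ(formed) = 6604 − 8750 = −2146 kJ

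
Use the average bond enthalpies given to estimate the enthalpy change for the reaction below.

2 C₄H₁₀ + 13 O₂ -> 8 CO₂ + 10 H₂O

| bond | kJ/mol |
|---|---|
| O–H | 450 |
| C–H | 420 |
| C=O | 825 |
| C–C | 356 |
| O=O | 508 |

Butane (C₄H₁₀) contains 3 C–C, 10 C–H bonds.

ΔH ≈ −5060 kJ

Bonds broken (reactants):
  C–C: 6 × 356 = 2136
  C–H: 20 × 420 = 8400
  O=O: 13 × 508 = 6604
  Σ(broken) = 17140 kJ
Bonds formed (products):
  C=O: 16 × 825 = 13200
  O–H: 20 × 450 = 9000
  Σ(formed) = 22200 kJ
ΔH = Σ(broken) − Σ(formed) = 17140 − 22200 = −5060 kJ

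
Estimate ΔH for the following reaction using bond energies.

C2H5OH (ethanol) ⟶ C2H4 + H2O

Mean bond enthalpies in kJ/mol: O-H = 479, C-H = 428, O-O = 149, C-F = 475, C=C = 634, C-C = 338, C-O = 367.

ΔH ≈ +20 kJ

Bonds broken (reactants):
  C-C: 1 × 338 = 338
  C-H: 5 × 428 = 2140
  C-O: 1 × 367 = 367
  O-H: 1 × 479 = 479
  Σ(broken) = 3324 kJ
Bonds formed (products):
  C-H: 4 × 428 = 1712
  C=C: 1 × 634 = 634
  O-H: 2 × 479 = 958
  Σ(formed) = 3304 kJ
ΔH = Σ(broken) − Σ(formed) = 3324 − 3304 = +20 kJ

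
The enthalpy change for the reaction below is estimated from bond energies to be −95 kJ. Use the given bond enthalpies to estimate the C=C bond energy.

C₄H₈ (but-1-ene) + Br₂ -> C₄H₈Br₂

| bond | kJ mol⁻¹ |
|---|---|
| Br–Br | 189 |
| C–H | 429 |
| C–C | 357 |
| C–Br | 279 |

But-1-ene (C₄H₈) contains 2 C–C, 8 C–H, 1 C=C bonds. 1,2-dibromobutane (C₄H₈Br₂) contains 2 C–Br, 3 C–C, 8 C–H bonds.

Let D be the C=C bond energy.
Σ(broken) = 1×189 + 2×357 + 8×429 + 1×D = 4335 + D
Σ(formed) = 2×279 + 3×357 + 8×429 = 5061
ΔH = Σ(broken) − Σ(formed) = (4335 + D) − (5061) = −726 + D
Setting this equal to −95 kJ gives D = 631 kJ/mol.

D(C=C) ≈ 631 kJ/mol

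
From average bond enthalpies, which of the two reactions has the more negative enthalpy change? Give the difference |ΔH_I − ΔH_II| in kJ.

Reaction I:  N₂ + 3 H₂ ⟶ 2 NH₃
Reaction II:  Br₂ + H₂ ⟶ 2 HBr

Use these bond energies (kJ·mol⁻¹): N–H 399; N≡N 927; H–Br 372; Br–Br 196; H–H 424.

Reaction I:
  Bonds broken (reactants):
    H–H: 3 × 424 = 1272
    N≡N: 1 × 927 = 927
    Σ(broken) = 2199 kJ
  Bonds formed (products):
    N–H: 6 × 399 = 2394
    Σ(formed) = 2394 kJ
  ΔH_I = 2199 − 2394 = −195 kJ
Reaction II:
  Bonds broken (reactants):
    Br–Br: 1 × 196 = 196
    H–H: 1 × 424 = 424
    Σ(broken) = 620 kJ
  Bonds formed (products):
    H–Br: 2 × 372 = 744
    Σ(formed) = 744 kJ
  ΔH_II = 620 − 744 = −124 kJ
ΔH_I − ΔH_II = −71 kJ, so reaction I has the more negative ΔH; |ΔH_I − ΔH_II| = 71 kJ.

Reaction I, by 71 kJ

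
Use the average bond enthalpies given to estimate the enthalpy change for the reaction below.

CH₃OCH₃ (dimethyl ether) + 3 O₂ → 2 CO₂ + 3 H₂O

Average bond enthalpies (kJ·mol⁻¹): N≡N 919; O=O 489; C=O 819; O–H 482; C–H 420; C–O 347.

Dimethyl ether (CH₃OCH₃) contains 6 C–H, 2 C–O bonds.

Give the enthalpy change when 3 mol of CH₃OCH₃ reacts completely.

ΔH = −4461 kJ

Bonds broken (reactants):
  C–H: 6 × 420 = 2520
  C–O: 2 × 347 = 694
  O=O: 3 × 489 = 1467
  Σ(broken) = 4681 kJ
Bonds formed (products):
  C=O: 4 × 819 = 3276
  O–H: 6 × 482 = 2892
  Σ(formed) = 6168 kJ
ΔH = Σ(broken) − Σ(formed) = 4681 − 6168 = −1487 kJ
For 3× the reaction as written: 3 × (−1487) = −4461 kJ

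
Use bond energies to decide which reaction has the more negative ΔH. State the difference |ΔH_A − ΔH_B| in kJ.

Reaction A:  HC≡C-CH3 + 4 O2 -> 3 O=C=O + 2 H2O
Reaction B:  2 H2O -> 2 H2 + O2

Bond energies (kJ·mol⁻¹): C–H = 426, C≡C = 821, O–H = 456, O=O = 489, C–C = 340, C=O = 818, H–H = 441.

Reaction A:
  Bonds broken (reactants):
    C≡C: 1 × 821 = 821
    C–C: 1 × 340 = 340
    C–H: 4 × 426 = 1704
    O=O: 4 × 489 = 1956
    Σ(broken) = 4821 kJ
  Bonds formed (products):
    C=O: 6 × 818 = 4908
    O–H: 4 × 456 = 1824
    Σ(formed) = 6732 kJ
  ΔH_A = 4821 − 6732 = −1911 kJ
Reaction B:
  Bonds broken (reactants):
    O–H: 4 × 456 = 1824
    Σ(broken) = 1824 kJ
  Bonds formed (products):
    H–H: 2 × 441 = 882
    O=O: 1 × 489 = 489
    Σ(formed) = 1371 kJ
  ΔH_B = 1824 − 1371 = +453 kJ
ΔH_A − ΔH_B = −2364 kJ, so reaction A has the more negative ΔH; |ΔH_A − ΔH_B| = 2364 kJ.

Reaction A, by 2364 kJ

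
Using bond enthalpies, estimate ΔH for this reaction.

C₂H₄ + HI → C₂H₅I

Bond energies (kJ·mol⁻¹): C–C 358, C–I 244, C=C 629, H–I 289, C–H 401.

ΔH ≈ −85 kJ

Bonds broken (reactants):
  C–H: 4 × 401 = 1604
  C=C: 1 × 629 = 629
  H–I: 1 × 289 = 289
  Σ(broken) = 2522 kJ
Bonds formed (products):
  C–C: 1 × 358 = 358
  C–H: 5 × 401 = 2005
  C–I: 1 × 244 = 244
  Σ(formed) = 2607 kJ
ΔH = Σ(broken) − Σ(formed) = 2522 − 2607 = −85 kJ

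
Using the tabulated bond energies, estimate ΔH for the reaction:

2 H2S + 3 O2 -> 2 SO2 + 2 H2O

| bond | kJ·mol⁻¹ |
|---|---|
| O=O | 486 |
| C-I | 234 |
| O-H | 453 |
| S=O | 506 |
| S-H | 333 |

Bonds broken (reactants):
  O=O: 3 × 486 = 1458
  S-H: 4 × 333 = 1332
  Σ(broken) = 2790 kJ
Bonds formed (products):
  O-H: 4 × 453 = 1812
  S=O: 4 × 506 = 2024
  Σ(formed) = 3836 kJ
ΔH = Σ(broken) − Σ(formed) = 2790 − 3836 = −1046 kJ

ΔH ≈ −1046 kJ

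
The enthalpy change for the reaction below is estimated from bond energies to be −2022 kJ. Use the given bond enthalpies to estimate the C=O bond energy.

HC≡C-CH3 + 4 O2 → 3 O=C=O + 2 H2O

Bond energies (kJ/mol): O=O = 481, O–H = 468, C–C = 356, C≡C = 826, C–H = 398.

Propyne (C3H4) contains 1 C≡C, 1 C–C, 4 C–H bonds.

D(C=O) ≈ 808 kJ/mol

Let D be the C=O bond energy.
Σ(broken) = 1×826 + 1×356 + 4×398 + 4×481 = 4698
Σ(formed) = 6×D + 4×468 = 1872 + 6D
ΔH = Σ(broken) − Σ(formed) = (4698) − (1872 + 6D) = +2826 − 6D
Setting this equal to −2022 kJ gives 6D = 4848, so D = 808 kJ/mol.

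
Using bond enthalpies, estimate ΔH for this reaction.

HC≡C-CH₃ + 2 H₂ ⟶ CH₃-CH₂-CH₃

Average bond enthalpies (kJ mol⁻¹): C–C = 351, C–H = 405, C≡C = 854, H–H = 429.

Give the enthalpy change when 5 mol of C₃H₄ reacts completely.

ΔH = −1295 kJ

Bonds broken (reactants):
  C≡C: 1 × 854 = 854
  C–C: 1 × 351 = 351
  C–H: 4 × 405 = 1620
  H–H: 2 × 429 = 858
  Σ(broken) = 3683 kJ
Bonds formed (products):
  C–C: 2 × 351 = 702
  C–H: 8 × 405 = 3240
  Σ(formed) = 3942 kJ
ΔH = Σ(broken) − Σ(formed) = 3683 − 3942 = −259 kJ
For 5× the reaction as written: 5 × (−259) = −1295 kJ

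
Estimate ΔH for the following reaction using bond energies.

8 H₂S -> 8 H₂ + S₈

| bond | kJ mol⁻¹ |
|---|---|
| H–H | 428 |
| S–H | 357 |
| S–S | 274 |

Bonds broken (reactants):
  S–H: 16 × 357 = 5712
  Σ(broken) = 5712 kJ
Bonds formed (products):
  H–H: 8 × 428 = 3424
  S–S: 8 × 274 = 2192
  Σ(formed) = 5616 kJ
ΔH = Σ(broken) − Σ(formed) = 5712 − 5616 = +96 kJ

ΔH ≈ +96 kJ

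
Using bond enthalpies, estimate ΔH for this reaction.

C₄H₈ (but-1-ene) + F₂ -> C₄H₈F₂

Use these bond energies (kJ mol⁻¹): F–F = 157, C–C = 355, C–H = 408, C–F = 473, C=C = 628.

ΔH ≈ −516 kJ

Bonds broken (reactants):
  C–C: 2 × 355 = 710
  C–H: 8 × 408 = 3264
  C=C: 1 × 628 = 628
  F–F: 1 × 157 = 157
  Σ(broken) = 4759 kJ
Bonds formed (products):
  C–C: 3 × 355 = 1065
  C–F: 2 × 473 = 946
  C–H: 8 × 408 = 3264
  Σ(formed) = 5275 kJ
ΔH = Σ(broken) − Σ(formed) = 4759 − 5275 = −516 kJ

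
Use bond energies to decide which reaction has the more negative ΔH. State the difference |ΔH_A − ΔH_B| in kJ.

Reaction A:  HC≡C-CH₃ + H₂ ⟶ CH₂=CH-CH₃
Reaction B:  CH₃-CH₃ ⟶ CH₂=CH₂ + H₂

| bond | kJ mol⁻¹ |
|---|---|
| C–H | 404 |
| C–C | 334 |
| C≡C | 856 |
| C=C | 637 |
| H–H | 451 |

Reaction A:
  Bonds broken (reactants):
    C≡C: 1 × 856 = 856
    C–C: 1 × 334 = 334
    C–H: 4 × 404 = 1616
    H–H: 1 × 451 = 451
    Σ(broken) = 3257 kJ
  Bonds formed (products):
    C–C: 1 × 334 = 334
    C–H: 6 × 404 = 2424
    C=C: 1 × 637 = 637
    Σ(formed) = 3395 kJ
  ΔH_A = 3257 − 3395 = −138 kJ
Reaction B:
  Bonds broken (reactants):
    C–C: 1 × 334 = 334
    C–H: 6 × 404 = 2424
    Σ(broken) = 2758 kJ
  Bonds formed (products):
    C–H: 4 × 404 = 1616
    C=C: 1 × 637 = 637
    H–H: 1 × 451 = 451
    Σ(formed) = 2704 kJ
  ΔH_B = 2758 − 2704 = +54 kJ
ΔH_A − ΔH_B = −192 kJ, so reaction A has the more negative ΔH; |ΔH_A − ΔH_B| = 192 kJ.

Reaction A, by 192 kJ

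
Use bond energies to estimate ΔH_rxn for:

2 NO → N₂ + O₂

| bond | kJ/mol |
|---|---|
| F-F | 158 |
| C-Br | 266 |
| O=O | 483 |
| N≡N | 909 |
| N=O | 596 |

ΔH ≈ −200 kJ

Bonds broken (reactants):
  N=O: 2 × 596 = 1192
  Σ(broken) = 1192 kJ
Bonds formed (products):
  N≡N: 1 × 909 = 909
  O=O: 1 × 483 = 483
  Σ(formed) = 1392 kJ
ΔH = Σ(broken) − Σ(formed) = 1192 − 1392 = −200 kJ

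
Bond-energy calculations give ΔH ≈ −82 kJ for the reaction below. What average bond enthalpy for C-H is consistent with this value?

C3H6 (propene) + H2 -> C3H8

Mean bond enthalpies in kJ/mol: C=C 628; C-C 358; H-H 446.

Let D be the C-H bond energy.
Σ(broken) = 1×358 + 6×D + 1×628 + 1×446 = 1432 + 6D
Σ(formed) = 2×358 + 8×D = 716 + 8D
ΔH = Σ(broken) − Σ(formed) = (1432 + 6D) − (716 + 8D) = +716 − 2D
Setting this equal to −82 kJ gives 2D = 798, so D = 399 kJ/mol.

D(C-H) ≈ 399 kJ/mol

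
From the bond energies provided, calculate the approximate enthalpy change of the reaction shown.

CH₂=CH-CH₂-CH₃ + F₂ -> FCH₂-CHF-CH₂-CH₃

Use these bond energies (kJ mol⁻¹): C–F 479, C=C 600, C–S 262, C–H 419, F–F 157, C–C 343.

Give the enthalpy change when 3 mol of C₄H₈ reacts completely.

ΔH = −1632 kJ

Bonds broken (reactants):
  C–C: 2 × 343 = 686
  C–H: 8 × 419 = 3352
  C=C: 1 × 600 = 600
  F–F: 1 × 157 = 157
  Σ(broken) = 4795 kJ
Bonds formed (products):
  C–C: 3 × 343 = 1029
  C–F: 2 × 479 = 958
  C–H: 8 × 419 = 3352
  Σ(formed) = 5339 kJ
ΔH = Σ(broken) − Σ(formed) = 4795 − 5339 = −544 kJ
For 3× the reaction as written: 3 × (−544) = −1632 kJ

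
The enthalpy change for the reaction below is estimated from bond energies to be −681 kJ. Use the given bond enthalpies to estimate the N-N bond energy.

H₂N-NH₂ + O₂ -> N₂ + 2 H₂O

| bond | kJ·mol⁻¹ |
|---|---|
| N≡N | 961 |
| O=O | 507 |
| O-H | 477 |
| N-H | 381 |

D(N-N) ≈ 157 kJ/mol

Let D be the N-N bond energy.
Σ(broken) = 4×381 + 1×D + 1×507 = 2031 + D
Σ(formed) = 1×961 + 4×477 = 2869
ΔH = Σ(broken) − Σ(formed) = (2031 + D) − (2869) = −838 + D
Setting this equal to −681 kJ gives D = 157 kJ/mol.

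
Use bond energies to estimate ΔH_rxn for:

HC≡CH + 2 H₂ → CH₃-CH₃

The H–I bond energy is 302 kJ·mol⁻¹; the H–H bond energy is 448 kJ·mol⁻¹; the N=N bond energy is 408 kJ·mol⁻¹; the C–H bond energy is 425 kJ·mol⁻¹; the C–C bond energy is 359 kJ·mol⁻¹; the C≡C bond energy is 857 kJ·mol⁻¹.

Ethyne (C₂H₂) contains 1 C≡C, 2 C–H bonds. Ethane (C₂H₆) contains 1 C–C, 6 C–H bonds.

ΔH ≈ −306 kJ

Bonds broken (reactants):
  C≡C: 1 × 857 = 857
  C–H: 2 × 425 = 850
  H–H: 2 × 448 = 896
  Σ(broken) = 2603 kJ
Bonds formed (products):
  C–C: 1 × 359 = 359
  C–H: 6 × 425 = 2550
  Σ(formed) = 2909 kJ
ΔH = Σ(broken) − Σ(formed) = 2603 − 2909 = −306 kJ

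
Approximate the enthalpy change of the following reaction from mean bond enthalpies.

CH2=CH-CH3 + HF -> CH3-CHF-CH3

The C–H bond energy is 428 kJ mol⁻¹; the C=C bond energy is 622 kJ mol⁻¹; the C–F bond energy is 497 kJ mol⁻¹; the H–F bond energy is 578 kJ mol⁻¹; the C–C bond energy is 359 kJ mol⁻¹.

Bonds broken (reactants):
  C–C: 1 × 359 = 359
  C–H: 6 × 428 = 2568
  C=C: 1 × 622 = 622
  H–F: 1 × 578 = 578
  Σ(broken) = 4127 kJ
Bonds formed (products):
  C–C: 2 × 359 = 718
  C–F: 1 × 497 = 497
  C–H: 7 × 428 = 2996
  Σ(formed) = 4211 kJ
ΔH = Σ(broken) − Σ(formed) = 4127 − 4211 = −84 kJ

ΔH ≈ −84 kJ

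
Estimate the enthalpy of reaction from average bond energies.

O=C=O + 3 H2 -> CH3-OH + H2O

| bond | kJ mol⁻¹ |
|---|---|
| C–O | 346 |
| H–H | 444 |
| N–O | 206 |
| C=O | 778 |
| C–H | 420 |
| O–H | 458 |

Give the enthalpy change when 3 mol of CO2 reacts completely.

Bonds broken (reactants):
  C=O: 2 × 778 = 1556
  H–H: 3 × 444 = 1332
  Σ(broken) = 2888 kJ
Bonds formed (products):
  C–H: 3 × 420 = 1260
  C–O: 1 × 346 = 346
  O–H: 3 × 458 = 1374
  Σ(formed) = 2980 kJ
ΔH = Σ(broken) − Σ(formed) = 2888 − 2980 = −92 kJ
For 3× the reaction as written: 3 × (−92) = −276 kJ

ΔH = −276 kJ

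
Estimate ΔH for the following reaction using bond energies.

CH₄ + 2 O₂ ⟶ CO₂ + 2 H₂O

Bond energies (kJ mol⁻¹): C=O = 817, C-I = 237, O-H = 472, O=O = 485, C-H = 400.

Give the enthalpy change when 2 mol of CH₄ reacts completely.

ΔH = −1904 kJ

Bonds broken (reactants):
  C-H: 4 × 400 = 1600
  O=O: 2 × 485 = 970
  Σ(broken) = 2570 kJ
Bonds formed (products):
  C=O: 2 × 817 = 1634
  O-H: 4 × 472 = 1888
  Σ(formed) = 3522 kJ
ΔH = Σ(broken) − Σ(formed) = 2570 − 3522 = −952 kJ
For 2× the reaction as written: 2 × (−952) = −1904 kJ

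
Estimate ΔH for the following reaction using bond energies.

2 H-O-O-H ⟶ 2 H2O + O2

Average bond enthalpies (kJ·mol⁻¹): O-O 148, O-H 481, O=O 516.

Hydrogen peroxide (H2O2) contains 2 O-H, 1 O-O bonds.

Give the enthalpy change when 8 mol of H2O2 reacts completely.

ΔH = −880 kJ

Bonds broken (reactants):
  O-H: 4 × 481 = 1924
  O-O: 2 × 148 = 296
  Σ(broken) = 2220 kJ
Bonds formed (products):
  O-H: 4 × 481 = 1924
  O=O: 1 × 516 = 516
  Σ(formed) = 2440 kJ
ΔH = Σ(broken) − Σ(formed) = 2220 − 2440 = −220 kJ
For 4× the reaction as written: 4 × (−220) = −880 kJ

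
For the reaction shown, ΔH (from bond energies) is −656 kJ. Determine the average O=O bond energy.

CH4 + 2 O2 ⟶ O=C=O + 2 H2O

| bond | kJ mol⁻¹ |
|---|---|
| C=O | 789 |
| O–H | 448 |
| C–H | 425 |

Let D be the O=O bond energy.
Σ(broken) = 4×425 + 2×D = 1700 + 2D
Σ(formed) = 2×789 + 4×448 = 3370
ΔH = Σ(broken) − Σ(formed) = (1700 + 2D) − (3370) = −1670 + 2D
Setting this equal to −656 kJ gives 2D = 1014, so D = 507 kJ/mol.

D(O=O) ≈ 507 kJ/mol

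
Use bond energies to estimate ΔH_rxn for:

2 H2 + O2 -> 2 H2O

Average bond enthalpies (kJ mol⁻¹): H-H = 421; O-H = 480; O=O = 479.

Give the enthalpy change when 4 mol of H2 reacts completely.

ΔH = −1198 kJ

Bonds broken (reactants):
  H-H: 2 × 421 = 842
  O=O: 1 × 479 = 479
  Σ(broken) = 1321 kJ
Bonds formed (products):
  O-H: 4 × 480 = 1920
  Σ(formed) = 1920 kJ
ΔH = Σ(broken) − Σ(formed) = 1321 − 1920 = −599 kJ
For 2× the reaction as written: 2 × (−599) = −1198 kJ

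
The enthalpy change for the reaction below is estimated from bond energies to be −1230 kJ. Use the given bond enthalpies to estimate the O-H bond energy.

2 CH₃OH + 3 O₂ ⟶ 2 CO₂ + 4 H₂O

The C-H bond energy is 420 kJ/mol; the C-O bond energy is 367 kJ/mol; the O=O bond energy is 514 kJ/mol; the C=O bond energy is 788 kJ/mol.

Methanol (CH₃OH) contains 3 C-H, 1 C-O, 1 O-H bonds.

Let D be the O-H bond energy.
Σ(broken) = 6×420 + 2×367 + 2×D + 3×514 = 4796 + 2D
Σ(formed) = 4×788 + 8×D = 3152 + 8D
ΔH = Σ(broken) − Σ(formed) = (4796 + 2D) − (3152 + 8D) = +1644 − 6D
Setting this equal to −1230 kJ gives 6D = 2874, so D = 479 kJ/mol.

D(O-H) ≈ 479 kJ/mol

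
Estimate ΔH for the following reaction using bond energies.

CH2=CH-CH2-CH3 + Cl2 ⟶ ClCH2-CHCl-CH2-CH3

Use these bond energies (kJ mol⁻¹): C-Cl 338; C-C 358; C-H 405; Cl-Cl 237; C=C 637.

Bonds broken (reactants):
  C-C: 2 × 358 = 716
  C-H: 8 × 405 = 3240
  C=C: 1 × 637 = 637
  Cl-Cl: 1 × 237 = 237
  Σ(broken) = 4830 kJ
Bonds formed (products):
  C-C: 3 × 358 = 1074
  C-Cl: 2 × 338 = 676
  C-H: 8 × 405 = 3240
  Σ(formed) = 4990 kJ
ΔH = Σ(broken) − Σ(formed) = 4830 − 4990 = −160 kJ

ΔH ≈ −160 kJ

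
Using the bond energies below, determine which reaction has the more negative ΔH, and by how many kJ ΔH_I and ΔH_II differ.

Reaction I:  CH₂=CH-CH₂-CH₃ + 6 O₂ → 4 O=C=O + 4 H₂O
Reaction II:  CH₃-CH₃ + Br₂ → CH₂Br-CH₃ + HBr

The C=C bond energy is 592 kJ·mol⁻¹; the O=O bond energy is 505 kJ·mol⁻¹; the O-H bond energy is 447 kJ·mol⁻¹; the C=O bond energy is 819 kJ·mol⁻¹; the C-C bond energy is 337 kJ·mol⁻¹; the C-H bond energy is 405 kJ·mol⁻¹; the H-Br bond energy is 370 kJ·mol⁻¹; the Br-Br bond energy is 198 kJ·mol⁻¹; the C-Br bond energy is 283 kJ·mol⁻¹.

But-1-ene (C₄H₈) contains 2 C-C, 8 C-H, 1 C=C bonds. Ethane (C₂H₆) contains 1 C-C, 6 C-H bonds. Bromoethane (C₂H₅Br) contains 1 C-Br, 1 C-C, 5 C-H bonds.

Reaction I, by 2542 kJ

Reaction I:
  Bonds broken (reactants):
    C-C: 2 × 337 = 674
    C-H: 8 × 405 = 3240
    C=C: 1 × 592 = 592
    O=O: 6 × 505 = 3030
    Σ(broken) = 7536 kJ
  Bonds formed (products):
    C=O: 8 × 819 = 6552
    O-H: 8 × 447 = 3576
    Σ(formed) = 10128 kJ
  ΔH_I = 7536 − 10128 = −2592 kJ
Reaction II:
  Bonds broken (reactants):
    Br-Br: 1 × 198 = 198
    C-C: 1 × 337 = 337
    C-H: 6 × 405 = 2430
    Σ(broken) = 2965 kJ
  Bonds formed (products):
    C-Br: 1 × 283 = 283
    C-C: 1 × 337 = 337
    C-H: 5 × 405 = 2025
    H-Br: 1 × 370 = 370
    Σ(formed) = 3015 kJ
  ΔH_II = 2965 − 3015 = −50 kJ
ΔH_I − ΔH_II = −2542 kJ, so reaction I has the more negative ΔH; |ΔH_I − ΔH_II| = 2542 kJ.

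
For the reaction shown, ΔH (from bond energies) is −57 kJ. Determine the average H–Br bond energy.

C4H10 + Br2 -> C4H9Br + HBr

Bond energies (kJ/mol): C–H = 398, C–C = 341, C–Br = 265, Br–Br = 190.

Let D be the H–Br bond energy.
Σ(broken) = 1×190 + 3×341 + 10×398 = 5193
Σ(formed) = 1×265 + 3×341 + 9×398 + 1×D = 4870 + D
ΔH = Σ(broken) − Σ(formed) = (5193) − (4870 + D) = +323 − D
Setting this equal to −57 kJ gives D = 380 kJ/mol.

D(H–Br) ≈ 380 kJ/mol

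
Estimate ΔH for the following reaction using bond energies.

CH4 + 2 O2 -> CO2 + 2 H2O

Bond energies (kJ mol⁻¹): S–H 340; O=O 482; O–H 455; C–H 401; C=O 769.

Bonds broken (reactants):
  C–H: 4 × 401 = 1604
  O=O: 2 × 482 = 964
  Σ(broken) = 2568 kJ
Bonds formed (products):
  C=O: 2 × 769 = 1538
  O–H: 4 × 455 = 1820
  Σ(formed) = 3358 kJ
ΔH = Σ(broken) − Σ(formed) = 2568 − 3358 = −790 kJ

ΔH ≈ −790 kJ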